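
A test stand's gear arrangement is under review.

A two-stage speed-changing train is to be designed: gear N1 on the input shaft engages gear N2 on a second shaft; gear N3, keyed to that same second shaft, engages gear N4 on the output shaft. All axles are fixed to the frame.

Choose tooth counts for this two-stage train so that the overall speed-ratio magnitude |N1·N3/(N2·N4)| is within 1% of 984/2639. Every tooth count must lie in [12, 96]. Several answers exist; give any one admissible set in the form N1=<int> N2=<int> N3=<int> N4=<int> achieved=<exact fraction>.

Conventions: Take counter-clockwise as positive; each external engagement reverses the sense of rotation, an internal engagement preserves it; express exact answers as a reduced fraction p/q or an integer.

topology: fixed-axis compound train — 2 stages, target 984/2639
target = 984/2639 in lowest terms: an exact hit needs N1·N3 = k·984 and N2·N4 = k·2639 for one integer k, every count in [12, 96]; additionally prefer no 1:1 stage (N1 ≠ N2, N3 ≠ N4)
k = 1: N1·N3 = 984 = 12·82, N2·N4 = 2639 = 29·91
achieved = 12·82/(29·91) = 984/2639; |achieved − target| = 0 ≤ 246/65975 ✓

N1=12 N2=29 N3=82 N4=91 achieved=984/2639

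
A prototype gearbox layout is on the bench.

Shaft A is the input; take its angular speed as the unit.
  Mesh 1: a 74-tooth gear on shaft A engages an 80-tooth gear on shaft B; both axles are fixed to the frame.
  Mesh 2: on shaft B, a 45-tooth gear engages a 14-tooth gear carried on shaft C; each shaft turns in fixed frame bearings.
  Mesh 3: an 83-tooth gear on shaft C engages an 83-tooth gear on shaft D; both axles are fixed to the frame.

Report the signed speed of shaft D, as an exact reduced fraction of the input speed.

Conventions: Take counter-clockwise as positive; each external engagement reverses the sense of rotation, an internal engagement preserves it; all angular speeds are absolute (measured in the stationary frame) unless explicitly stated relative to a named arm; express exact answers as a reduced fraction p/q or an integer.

-333/112

3-mesh fixed-axis compound train (all bearings frame-fixed)
mesh 1 [74T→80T]: |ω|/ω_in = 1×74/80 = 37/40, sense flips to −
mesh 2 [45T→14T]: |ω|/ω_in = (37/40)×45/14 = 333/112, sense flips to +
mesh 3 [83T→83T]: |ω|/ω_in = (333/112)×83/83 = 333/112, sense flips to −
signed output speed (× input speed) = -333/112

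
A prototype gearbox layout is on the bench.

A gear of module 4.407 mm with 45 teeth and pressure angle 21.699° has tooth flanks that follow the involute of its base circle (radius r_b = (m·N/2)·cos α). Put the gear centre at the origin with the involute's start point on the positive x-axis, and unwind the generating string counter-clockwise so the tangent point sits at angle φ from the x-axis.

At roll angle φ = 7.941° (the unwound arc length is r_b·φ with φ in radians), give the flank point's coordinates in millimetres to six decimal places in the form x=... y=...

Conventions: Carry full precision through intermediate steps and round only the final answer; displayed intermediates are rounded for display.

single-mesh involute tooth geometry (45T wheel at module 4.407)
pitch radius r_p = m·N/2 = 4.407·45/2 = 99.157500
base radius r_b = r_p·cos α = 99.157500·cos 21.699° = 92.131103
roll angle φ = 7.941° = 0.13859660 rad
x = r_b·(cos φ + φ·sin φ) = 93.011732
y = r_b·(sin φ − φ·cos φ) = 0.081603

x=93.011732 y=0.081603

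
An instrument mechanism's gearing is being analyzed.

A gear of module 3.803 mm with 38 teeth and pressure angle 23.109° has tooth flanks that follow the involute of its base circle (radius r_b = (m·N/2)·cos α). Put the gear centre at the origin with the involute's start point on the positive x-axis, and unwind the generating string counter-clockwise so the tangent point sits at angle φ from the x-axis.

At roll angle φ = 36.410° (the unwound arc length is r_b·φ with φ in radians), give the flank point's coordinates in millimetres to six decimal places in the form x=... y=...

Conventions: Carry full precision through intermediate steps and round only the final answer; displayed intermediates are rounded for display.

topology: single-mesh involute geometry — m = 3.803, N = 38
pitch radius r_p = m·N/2 = 3.803·38/2 = 72.257000
base radius r_b = r_p·cos α = 72.257000·cos 23.109° = 66.459088
roll angle φ = 36.410° = 0.63547438 rad
x = r_b·(cos φ + φ·sin φ) = 78.553444
y = r_b·(sin φ − φ·cos φ) = 5.458670

x=78.553444 y=5.458670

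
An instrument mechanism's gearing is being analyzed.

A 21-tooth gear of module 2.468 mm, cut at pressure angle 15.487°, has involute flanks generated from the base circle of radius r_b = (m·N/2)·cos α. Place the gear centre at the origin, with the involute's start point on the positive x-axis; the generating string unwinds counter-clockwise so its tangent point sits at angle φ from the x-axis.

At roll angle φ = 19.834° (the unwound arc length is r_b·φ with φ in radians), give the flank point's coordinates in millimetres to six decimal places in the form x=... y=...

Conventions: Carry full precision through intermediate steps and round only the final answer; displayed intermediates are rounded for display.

x=26.424858 y=0.341194

recognized (one wheel, involute flank): single-mesh tooth geometry, m = 2.468, N = 21
pitch radius r_p = m·N/2 = 2.468·21/2 = 25.914000
base radius r_b = r_p·cos α = 25.914000·cos 15.487° = 24.973090
roll angle φ = 19.834° = 0.34616860 rad
x = r_b·(cos φ + φ·sin φ) = 26.424858
y = r_b·(sin φ − φ·cos φ) = 0.341194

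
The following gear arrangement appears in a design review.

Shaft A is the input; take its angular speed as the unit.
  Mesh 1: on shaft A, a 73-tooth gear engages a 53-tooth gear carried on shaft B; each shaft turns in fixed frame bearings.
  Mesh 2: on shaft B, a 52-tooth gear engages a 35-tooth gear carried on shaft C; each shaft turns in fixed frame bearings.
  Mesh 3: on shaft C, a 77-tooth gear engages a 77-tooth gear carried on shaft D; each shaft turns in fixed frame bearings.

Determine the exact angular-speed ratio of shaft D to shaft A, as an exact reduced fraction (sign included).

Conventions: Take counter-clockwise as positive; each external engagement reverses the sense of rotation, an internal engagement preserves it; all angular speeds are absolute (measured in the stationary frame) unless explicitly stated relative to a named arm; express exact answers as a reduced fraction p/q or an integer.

-3796/1855

class = fixed-axis compound train [3 meshes; 3 ratios multiply, 3 sense flips]
mesh 1 [73T→53T]: running ratio 73/53, sense −
mesh 2 [52T→35T]: running ratio 3796/1855, sense +
mesh 3 [77T→77T]: running ratio 3796/1855, sense −
ω_out/ω_in = -3796/1855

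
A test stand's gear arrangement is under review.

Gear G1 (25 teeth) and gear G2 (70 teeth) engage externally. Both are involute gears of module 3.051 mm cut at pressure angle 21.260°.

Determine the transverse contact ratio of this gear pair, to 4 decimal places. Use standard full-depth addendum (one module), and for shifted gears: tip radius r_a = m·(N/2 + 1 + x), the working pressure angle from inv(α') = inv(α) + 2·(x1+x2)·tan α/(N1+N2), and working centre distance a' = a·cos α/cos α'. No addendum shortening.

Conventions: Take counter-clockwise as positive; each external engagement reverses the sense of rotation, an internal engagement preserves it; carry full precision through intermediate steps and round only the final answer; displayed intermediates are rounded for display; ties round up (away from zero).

1.6505

class = single-mesh tooth geometry [involute pair 25T × 70T, m = 3.051]
base radii: r_b1 = 35.542037, r_b2 = 99.517704
tip radii: r_a1 = 41.188500, r_a2 = 109.836000
no profile shift: α' = α, a' = a
action lengths: √(r_a1²−r_b1²) = 20.814806, √(r_a2²−r_b2²) = 46.477667
base pitch p_b = π·m·cos α = 8.932688
CR = (20.814806 + 46.477667 − 144.922500·sin 21.26000°)/8.932688 = 1.650508
contact ratio ≈ 1.6505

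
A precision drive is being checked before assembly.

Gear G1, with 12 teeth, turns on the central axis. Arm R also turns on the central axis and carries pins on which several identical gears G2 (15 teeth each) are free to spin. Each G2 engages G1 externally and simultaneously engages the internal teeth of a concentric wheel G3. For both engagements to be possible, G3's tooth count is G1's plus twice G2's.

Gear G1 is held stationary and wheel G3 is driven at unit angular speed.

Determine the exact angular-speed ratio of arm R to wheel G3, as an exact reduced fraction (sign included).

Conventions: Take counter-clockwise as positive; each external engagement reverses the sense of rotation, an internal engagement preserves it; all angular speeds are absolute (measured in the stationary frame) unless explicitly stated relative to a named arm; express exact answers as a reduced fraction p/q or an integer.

class = planetary set [G3 = 12+2·15 = 42; Willis about the carrier]
ring teeth: 12 + 2·15 = 42
12(ω_sun−ω_arm) = −42(ω_ring−ω_arm),  ω_sun = 0, ω_ring = 1
12(0−ω_arm) = −42(1−ω_arm)  ⇒  54·ω_arm = 42  ⇒  ω_arm = 7/9
ω_out/ω_in = 7/9

7/9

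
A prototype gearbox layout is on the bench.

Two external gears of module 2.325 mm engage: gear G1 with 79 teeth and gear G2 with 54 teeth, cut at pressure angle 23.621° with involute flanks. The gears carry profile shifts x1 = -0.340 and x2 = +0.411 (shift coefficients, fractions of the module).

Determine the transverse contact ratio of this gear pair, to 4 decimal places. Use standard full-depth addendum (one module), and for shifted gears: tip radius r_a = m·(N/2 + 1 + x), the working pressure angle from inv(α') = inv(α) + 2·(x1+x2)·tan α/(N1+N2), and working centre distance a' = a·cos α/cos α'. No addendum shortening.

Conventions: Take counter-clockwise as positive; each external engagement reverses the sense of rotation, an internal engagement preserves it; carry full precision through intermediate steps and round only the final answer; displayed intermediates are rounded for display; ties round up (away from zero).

single-mesh involute tooth geometry (79T engaging 54T at module 2.325)
base radii: r_b1 = 84.142981, r_b2 = 57.515455
tip radii: r_a1 = 93.372000, r_a2 = 66.055575
inv(α') = inv(23.621°) + 2·(-0.340+0.411)·tan α/(79+54) = 0.02552850  ⇒  α' = 23.75996°
a' = a·cos α / cos α' = 154.6125·cos 23.621°/cos 23.75996° = 154.777118
action lengths: √(r_a1²−r_b1²) = 40.475785, √(r_a2²−r_b2²) = 32.485557
base pitch p_b = π·m·cos α = 6.692227
CR = (40.475785 + 32.485557 − 154.777118·sin 23.75996°)/6.692227 = 1.584039
contact ratio ≈ 1.5840

1.5840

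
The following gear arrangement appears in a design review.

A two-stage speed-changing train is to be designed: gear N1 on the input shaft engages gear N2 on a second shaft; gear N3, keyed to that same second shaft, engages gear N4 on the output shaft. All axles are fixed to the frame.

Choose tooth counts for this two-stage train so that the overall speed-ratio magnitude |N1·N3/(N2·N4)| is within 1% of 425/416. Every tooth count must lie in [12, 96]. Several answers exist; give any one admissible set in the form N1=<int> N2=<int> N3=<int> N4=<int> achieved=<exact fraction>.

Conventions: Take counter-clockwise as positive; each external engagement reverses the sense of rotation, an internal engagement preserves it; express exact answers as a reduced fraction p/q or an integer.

N1=17 N2=13 N3=25 N4=32 achieved=425/416

class = fixed-axis compound train [2-stage, 425/416 wanted]
target = 425/416 in lowest terms: an exact hit needs N1·N3 = k·425 and N2·N4 = k·416 for one integer k, every count in [12, 96]; additionally prefer no 1:1 stage (N1 ≠ N2, N3 ≠ N4)
k = 1: N1·N3 = 425 = 17·25, N2·N4 = 416 = 13·32
achieved = 17·25/(13·32) = 425/416; |achieved − target| = 0 ≤ 17/1664 ✓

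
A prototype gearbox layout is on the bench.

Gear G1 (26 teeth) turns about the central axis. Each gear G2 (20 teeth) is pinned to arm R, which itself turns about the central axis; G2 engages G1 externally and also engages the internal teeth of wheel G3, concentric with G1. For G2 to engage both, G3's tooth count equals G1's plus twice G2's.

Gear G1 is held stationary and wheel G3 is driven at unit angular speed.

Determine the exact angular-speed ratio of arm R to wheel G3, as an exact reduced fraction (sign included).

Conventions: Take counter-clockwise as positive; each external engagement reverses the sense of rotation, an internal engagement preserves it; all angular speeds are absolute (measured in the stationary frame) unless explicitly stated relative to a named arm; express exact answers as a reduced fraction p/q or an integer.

recognized (axles ride arm R): planetary set, 26/20/66 teeth
ring teeth: 26 + 2·20 = 66
26(ω_sun−ω_arm) = −66(ω_ring−ω_arm),  ω_sun = 0, ω_ring = 1
26(0−ω_arm) = −66(1−ω_arm)  ⇒  92·ω_arm = 66  ⇒  ω_arm = 33/46
ω_out/ω_in = 33/46

33/46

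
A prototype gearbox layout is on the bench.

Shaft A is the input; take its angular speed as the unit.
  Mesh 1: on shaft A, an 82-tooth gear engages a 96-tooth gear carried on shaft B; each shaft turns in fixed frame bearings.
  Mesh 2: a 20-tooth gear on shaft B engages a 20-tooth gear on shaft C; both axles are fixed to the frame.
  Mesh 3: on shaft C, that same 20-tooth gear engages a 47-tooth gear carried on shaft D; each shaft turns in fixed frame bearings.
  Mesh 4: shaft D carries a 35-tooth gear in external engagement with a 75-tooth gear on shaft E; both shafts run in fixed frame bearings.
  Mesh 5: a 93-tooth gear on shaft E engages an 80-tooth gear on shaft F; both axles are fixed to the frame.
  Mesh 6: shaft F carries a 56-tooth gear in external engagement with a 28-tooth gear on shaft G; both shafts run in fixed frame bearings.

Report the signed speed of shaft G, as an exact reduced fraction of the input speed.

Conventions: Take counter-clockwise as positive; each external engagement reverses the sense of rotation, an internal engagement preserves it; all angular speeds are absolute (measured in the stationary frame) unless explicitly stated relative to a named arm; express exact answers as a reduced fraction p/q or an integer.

8897/22560

6-mesh fixed-axis compound train (all bearings frame-fixed)
mesh 1 [82T→96T]: |ω|/ω_in = 1×82/96 = 41/48, sense flips to −
mesh 2 [20T→20T]: |ω|/ω_in = (41/48)×20/20 = 41/48, sense flips to +
mesh 3 [20T→47T]: |ω|/ω_in = (41/48)×20/47 = 205/564, sense flips to −
mesh 4 [35T→75T]: |ω|/ω_in = (205/564)×35/75 = 287/1692, sense flips to +
mesh 5 [93T→80T]: |ω|/ω_in = (287/1692)×93/80 = 8897/45120, sense flips to −
mesh 6 [56T→28T]: |ω|/ω_in = (8897/45120)×56/28 = 8897/22560, sense flips to +
signed output speed (× input speed) = 8897/22560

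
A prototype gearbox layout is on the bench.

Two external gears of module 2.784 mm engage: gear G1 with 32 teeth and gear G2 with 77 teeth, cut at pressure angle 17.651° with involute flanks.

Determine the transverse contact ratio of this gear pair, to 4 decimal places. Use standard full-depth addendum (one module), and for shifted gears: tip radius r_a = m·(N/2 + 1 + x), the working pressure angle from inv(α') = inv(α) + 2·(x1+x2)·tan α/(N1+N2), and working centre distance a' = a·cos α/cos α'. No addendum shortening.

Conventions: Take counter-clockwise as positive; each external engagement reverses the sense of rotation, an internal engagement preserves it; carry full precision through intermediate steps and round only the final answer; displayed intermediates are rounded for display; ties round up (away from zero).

topology: single-mesh involute geometry — m = 2.784, 32T/77T pair
base radii: r_b1 = 42.446919, r_b2 = 102.137900
tip radii: r_a1 = 47.328000, r_a2 = 109.968000
no profile shift: α' = α, a' = a
action lengths: √(r_a1²−r_b1²) = 20.933194, √(r_a2²−r_b2²) = 40.753042
base pitch p_b = π·m·cos α = 8.334433
CR = (20.933194 + 40.753042 − 151.728000·sin 17.65100°)/8.334433 = 1.881297
contact ratio ≈ 1.8813

1.8813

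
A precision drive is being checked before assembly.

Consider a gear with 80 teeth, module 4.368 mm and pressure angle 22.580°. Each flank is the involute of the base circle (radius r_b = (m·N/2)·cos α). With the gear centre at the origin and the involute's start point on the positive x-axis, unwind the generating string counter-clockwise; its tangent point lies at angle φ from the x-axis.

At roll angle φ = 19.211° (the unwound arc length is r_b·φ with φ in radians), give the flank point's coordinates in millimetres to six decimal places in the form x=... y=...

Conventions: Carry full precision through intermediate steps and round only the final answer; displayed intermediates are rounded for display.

x=170.141837 y=2.004365

recognized (one wheel, involute flank): single-mesh tooth geometry, m = 4.368, N = 80
pitch radius r_p = m·N/2 = 4.368·80/2 = 174.720000
base radius r_b = r_p·cos α = 174.720000·cos 22.580° = 161.326717
roll angle φ = 19.211° = 0.33529520 rad
x = r_b·(cos φ + φ·sin φ) = 170.141837
y = r_b·(sin φ − φ·cos φ) = 2.004365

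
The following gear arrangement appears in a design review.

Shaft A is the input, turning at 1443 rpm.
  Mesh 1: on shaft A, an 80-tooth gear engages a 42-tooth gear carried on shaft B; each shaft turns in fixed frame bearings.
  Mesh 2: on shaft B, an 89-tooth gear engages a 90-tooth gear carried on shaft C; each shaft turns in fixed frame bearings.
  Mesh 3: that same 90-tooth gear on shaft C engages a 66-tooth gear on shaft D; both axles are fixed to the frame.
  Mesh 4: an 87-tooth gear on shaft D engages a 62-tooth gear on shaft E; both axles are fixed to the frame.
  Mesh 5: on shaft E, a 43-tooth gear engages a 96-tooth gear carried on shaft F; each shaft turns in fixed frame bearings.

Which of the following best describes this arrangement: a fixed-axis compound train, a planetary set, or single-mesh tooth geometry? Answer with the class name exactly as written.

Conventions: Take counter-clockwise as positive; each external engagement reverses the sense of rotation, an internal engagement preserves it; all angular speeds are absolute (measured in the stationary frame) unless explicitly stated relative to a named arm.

fixed-axis compound train

topology: fixed-axis compound train — 5 meshes, A→F
classification: fixed-axis compound train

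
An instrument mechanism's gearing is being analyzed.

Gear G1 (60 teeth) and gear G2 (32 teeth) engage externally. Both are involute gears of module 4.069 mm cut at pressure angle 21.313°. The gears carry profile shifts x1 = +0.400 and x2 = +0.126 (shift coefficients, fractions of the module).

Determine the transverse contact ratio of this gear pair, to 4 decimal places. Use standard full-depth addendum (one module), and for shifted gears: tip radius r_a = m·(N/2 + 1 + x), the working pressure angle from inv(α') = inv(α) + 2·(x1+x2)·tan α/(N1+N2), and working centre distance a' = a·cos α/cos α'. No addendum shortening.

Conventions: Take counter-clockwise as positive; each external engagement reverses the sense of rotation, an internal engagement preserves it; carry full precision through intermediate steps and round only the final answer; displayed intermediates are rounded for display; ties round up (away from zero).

recognized (one external pair, fixed centres): single-mesh tooth geometry, m = 4.069, N1 = 60, N2 = 32
base radii: r_b1 = 113.721484, r_b2 = 60.651458
tip radii: r_a1 = 127.766600, r_a2 = 69.685694
inv(α') = inv(21.313°) + 2·(+0.400+0.126)·tan α/(60+32) = 0.02262431  ⇒  α' = 22.86403°
a' = a·cos α / cos α' = 187.1740·cos 21.313°/cos 22.86403° = 189.241760
action lengths: √(r_a1²−r_b1²) = 58.238545, √(r_a2²−r_b2²) = 34.314670
base pitch p_b = π·m·cos α = 11.908886
CR = (58.238545 + 34.314670 − 189.241760·sin 22.86403°)/11.908886 = 1.597477
contact ratio ≈ 1.5975

1.5975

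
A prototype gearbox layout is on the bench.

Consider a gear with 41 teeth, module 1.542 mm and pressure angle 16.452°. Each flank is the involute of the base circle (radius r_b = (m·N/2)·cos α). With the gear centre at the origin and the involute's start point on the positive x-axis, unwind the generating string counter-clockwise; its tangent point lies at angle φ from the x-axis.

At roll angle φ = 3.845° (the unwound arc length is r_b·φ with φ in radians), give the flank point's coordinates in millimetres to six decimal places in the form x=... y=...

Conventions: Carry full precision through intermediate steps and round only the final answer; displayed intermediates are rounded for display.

topology: single-mesh involute geometry — m = 1.542, N = 41
pitch radius r_p = m·N/2 = 1.542·41/2 = 31.611000
base radius r_b = r_p·cos α = 31.611000·cos 16.452° = 30.316761
roll angle φ = 3.845° = 0.06710791 rad
x = r_b·(cos φ + φ·sin φ) = 30.384950
y = r_b·(sin φ − φ·cos φ) = 0.003053

x=30.384950 y=0.003053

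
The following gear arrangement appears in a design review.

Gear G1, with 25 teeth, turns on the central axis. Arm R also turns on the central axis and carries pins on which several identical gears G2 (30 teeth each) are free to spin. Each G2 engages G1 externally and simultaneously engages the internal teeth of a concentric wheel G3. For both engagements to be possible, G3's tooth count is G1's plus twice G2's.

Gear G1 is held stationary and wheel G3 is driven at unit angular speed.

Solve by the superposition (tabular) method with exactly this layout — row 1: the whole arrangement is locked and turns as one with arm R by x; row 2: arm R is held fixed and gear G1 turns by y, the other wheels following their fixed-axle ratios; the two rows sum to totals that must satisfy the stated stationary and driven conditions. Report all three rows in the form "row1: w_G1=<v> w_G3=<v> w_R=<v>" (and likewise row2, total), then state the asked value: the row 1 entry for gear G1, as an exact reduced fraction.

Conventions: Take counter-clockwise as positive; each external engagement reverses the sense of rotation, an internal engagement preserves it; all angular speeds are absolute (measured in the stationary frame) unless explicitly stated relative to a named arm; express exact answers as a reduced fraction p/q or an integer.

class = planetary set [G3 = 25+2·30 = 85; Willis about the carrier]
row 1 — lock + rotate with arm: ω_sun = ω_ring = ω_arm = x
row 2 — arm fixed, fixed-axis ratios: sun y, ring −(25/85)·y, arm 0
boundary: total ω_sun = x + y = 0 and total ω_ring = x − (25/85)·y = 1  ⇒  y = -17/22, x = 17/22
row 2 ring = −(25/85)·(-17/22) = 5/22
totals (row 1 + row 2): sun 17/22 + (-17/22) = 0, ring 17/22 + 5/22 = 1, arm 17/22 + 0 = 17/22
asked cell (row1, sun) = 17/22

row1: w_G1=17/22 w_G3=17/22 w_R=17/22
row2: w_G1=-17/22 w_G3=5/22 w_R=0
total: w_G1=0 w_G3=1 w_R=17/22
asked value: 17/22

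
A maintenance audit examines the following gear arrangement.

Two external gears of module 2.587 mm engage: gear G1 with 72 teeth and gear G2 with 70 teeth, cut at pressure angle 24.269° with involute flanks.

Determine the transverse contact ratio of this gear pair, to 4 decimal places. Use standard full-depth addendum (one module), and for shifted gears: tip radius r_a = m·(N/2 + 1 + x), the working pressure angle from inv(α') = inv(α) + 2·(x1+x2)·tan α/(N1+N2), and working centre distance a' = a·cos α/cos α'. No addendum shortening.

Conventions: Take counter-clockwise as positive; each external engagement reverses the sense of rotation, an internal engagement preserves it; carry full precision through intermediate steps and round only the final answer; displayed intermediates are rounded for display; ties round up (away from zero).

recognized (one external pair, fixed centres): single-mesh tooth geometry, m = 2.587, N1 = 72, N2 = 70
base radii: r_b1 = 84.901533, r_b2 = 82.543158
tip radii: r_a1 = 95.719000, r_a2 = 93.132000
no profile shift: α' = α, a' = a
action lengths: √(r_a1²−r_b1²) = 44.202450, √(r_a2²−r_b2²) = 43.129996
base pitch p_b = π·m·cos α = 7.409056
CR = (44.202450 + 43.129996 − 183.677000·sin 24.26900°)/7.409056 = 1.597681
contact ratio ≈ 1.5977

1.5977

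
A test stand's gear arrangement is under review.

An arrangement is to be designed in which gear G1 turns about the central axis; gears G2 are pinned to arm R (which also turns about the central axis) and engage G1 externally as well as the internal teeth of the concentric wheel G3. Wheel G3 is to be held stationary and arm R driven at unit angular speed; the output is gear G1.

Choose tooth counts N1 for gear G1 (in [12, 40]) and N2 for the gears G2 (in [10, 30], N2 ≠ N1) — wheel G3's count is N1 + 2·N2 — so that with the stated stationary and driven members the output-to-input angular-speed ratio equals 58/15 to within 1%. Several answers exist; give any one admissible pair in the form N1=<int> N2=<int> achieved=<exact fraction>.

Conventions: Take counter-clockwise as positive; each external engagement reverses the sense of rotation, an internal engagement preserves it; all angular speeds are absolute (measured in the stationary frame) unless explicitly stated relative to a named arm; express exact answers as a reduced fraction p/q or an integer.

topology: planetary set — design target 58/15, arm = carrier (Willis)
Willis with ω_ring = 0: ω_sun/ω_arm = (N1+N3)/N1; set equal to 58/15  ⇒  N3/N1 = 58/15 − 1 = 43/15
N3 = N1 + 2·N2  ⇒  N2/N1 = (N3/N1 − 1)/2 = (43/15 − 1)/2 = 14/15
smallest multiple with N1 ≥ 12 and N2 ≥ 10: k = 1  ⇒  N1 = 1·15 = 15, N2 = 1·14 = 14 (N1 ≤ 40, N2 ≤ 30, N2 ≠ N1 ✓), N3 = 15 + 2·14 = 43
check: (N1+N3)/N1 with N1 = 15, N3 = 43 gives 58/15; |achieved − target| = 0 ≤ 29/750 ✓

N1=15 N2=14 achieved=58/15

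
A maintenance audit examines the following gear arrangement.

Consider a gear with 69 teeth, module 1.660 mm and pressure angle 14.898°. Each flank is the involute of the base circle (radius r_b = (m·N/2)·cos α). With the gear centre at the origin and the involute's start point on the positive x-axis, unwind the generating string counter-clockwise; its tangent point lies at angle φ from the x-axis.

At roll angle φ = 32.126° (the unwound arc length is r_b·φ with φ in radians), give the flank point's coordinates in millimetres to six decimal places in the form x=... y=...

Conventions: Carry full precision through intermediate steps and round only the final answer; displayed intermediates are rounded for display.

x=63.372854 y=3.150957

class = single-mesh tooth geometry [base-circle involute, m = 1.660, 69T]
pitch radius r_p = m·N/2 = 1.660·69/2 = 57.270000
base radius r_b = r_p·cos α = 57.270000·cos 14.898° = 55.344872
roll angle φ = 32.126° = 0.56070448 rad
x = r_b·(cos φ + φ·sin φ) = 63.372854
y = r_b·(sin φ − φ·cos φ) = 3.150957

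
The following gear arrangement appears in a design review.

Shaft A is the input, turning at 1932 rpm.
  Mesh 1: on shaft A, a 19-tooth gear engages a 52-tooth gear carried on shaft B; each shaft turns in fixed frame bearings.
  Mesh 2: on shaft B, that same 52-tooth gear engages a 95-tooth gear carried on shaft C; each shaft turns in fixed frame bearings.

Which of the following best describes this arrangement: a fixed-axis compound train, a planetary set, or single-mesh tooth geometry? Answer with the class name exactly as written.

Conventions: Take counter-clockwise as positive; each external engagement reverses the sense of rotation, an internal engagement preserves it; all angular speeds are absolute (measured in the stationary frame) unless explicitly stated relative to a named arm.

class = fixed-axis compound train [2 meshes; 2 ratios multiply, 2 sense flips]
classification: fixed-axis compound train

fixed-axis compound train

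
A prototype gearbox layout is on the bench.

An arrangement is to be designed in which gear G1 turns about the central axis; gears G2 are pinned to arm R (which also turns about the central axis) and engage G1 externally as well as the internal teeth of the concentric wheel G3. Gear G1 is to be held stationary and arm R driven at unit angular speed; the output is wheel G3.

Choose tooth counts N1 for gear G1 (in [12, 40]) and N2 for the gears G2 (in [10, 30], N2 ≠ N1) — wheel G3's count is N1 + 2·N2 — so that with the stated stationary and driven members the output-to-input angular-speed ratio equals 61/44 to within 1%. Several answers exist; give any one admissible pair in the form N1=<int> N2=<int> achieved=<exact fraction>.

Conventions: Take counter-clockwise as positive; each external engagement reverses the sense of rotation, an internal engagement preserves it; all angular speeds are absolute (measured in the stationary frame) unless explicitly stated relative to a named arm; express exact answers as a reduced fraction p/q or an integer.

planetary set to be sized for 61/44 (Willis relation)
Willis with ω_sun = 0: ω_ring/ω_arm = (N1+N3)/N3; set equal to 61/44  ⇒  N3/N1 = 1/(61/44 − 1) = 44/17
N3 = N1 + 2·N2  ⇒  N2/N1 = (N3/N1 − 1)/2 = (44/17 − 1)/2 = 27/34
smallest multiple with N1 ≥ 12 and N2 ≥ 10: k = 1  ⇒  N1 = 1·34 = 34, N2 = 1·27 = 27 (N1 ≤ 40, N2 ≤ 30, N2 ≠ N1 ✓), N3 = 34 + 2·27 = 88
check: (N1+N3)/N3 with N1 = 34, N3 = 88 gives 61/44; |achieved − target| = 0 ≤ 61/4400 ✓

N1=34 N2=27 achieved=61/44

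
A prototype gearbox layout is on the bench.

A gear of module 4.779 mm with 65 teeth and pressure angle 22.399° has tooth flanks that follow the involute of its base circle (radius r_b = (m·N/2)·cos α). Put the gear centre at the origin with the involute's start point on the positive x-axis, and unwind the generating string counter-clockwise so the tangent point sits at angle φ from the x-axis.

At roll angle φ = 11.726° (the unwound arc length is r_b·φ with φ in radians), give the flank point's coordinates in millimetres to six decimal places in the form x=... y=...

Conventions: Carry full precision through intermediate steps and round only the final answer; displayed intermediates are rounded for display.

x=146.575094 y=0.408594

topology: single-mesh involute geometry — m = 4.779, N = 65
pitch radius r_p = m·N/2 = 4.779·65/2 = 155.317500
base radius r_b = r_p·cos α = 155.317500·cos 22.399° = 143.599212
roll angle φ = 11.726° = 0.20465731 rad
x = r_b·(cos φ + φ·sin φ) = 146.575094
y = r_b·(sin φ − φ·cos φ) = 0.408594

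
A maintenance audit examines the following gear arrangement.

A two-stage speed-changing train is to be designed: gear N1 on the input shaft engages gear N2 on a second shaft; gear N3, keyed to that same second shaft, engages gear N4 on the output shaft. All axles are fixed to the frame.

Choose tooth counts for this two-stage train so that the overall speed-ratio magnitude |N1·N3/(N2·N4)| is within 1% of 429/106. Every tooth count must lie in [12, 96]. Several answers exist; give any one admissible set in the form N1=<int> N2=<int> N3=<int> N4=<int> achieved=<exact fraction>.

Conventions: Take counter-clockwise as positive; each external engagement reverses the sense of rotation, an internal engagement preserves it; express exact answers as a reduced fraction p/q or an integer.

N1=33 N2=12 N3=78 N4=53 achieved=429/106

topology: fixed-axis compound train — 2 stages, target 429/106
target = 429/106 in lowest terms: an exact hit needs N1·N3 = k·429 and N2·N4 = k·106 for one integer k, every count in [12, 96]; additionally prefer no 1:1 stage (N1 ≠ N2, N3 ≠ N4)
k = 1…5: no 1:1-free in-range split of k·429 and k·106 into factor pairs; take k = 6
k = 6: N1·N3 = 2574 = 33·78, N2·N4 = 636 = 12·53
achieved = 33·78/(12·53) = 429/106; |achieved − target| = 0 ≤ 429/10600 ✓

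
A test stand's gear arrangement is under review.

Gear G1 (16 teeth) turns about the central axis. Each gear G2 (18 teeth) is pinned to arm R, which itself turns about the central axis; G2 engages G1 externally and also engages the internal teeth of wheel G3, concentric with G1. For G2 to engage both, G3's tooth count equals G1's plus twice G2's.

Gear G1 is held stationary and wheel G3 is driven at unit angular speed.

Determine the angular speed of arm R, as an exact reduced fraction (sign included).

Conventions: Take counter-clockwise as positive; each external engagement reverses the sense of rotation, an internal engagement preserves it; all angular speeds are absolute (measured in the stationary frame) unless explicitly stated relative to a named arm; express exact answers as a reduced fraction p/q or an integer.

13/17

topology: planetary set — G1 16T / G2 18T / G3 52T, arm = carrier (Willis)
ring teeth: 16 + 2·18 = 52
16(ω_sun−ω_arm) = −52(ω_ring−ω_arm),  ω_sun = 0, ω_ring = 1
16(0−ω_arm) = −52(1−ω_arm)  ⇒  68·ω_arm = 52  ⇒  ω_arm = 13/17
exact speed ratio = 13/17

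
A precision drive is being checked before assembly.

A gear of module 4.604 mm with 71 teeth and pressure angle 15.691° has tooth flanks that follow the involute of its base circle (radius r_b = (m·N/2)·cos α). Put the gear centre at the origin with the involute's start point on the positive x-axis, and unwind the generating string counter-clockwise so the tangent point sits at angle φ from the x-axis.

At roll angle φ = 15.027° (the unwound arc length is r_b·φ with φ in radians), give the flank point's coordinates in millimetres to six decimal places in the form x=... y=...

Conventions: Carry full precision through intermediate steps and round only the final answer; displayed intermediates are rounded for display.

class = single-mesh tooth geometry [base-circle involute, m = 4.604, 71T]
pitch radius r_p = m·N/2 = 4.604·71/2 = 163.442000
base radius r_b = r_p·cos α = 163.442000·cos 15.691° = 157.351210
roll angle φ = 15.027° = 0.26227063 rad
x = r_b·(cos φ + φ·sin φ) = 162.670272
y = r_b·(sin φ − φ·cos φ) = 0.939740

x=162.670272 y=0.939740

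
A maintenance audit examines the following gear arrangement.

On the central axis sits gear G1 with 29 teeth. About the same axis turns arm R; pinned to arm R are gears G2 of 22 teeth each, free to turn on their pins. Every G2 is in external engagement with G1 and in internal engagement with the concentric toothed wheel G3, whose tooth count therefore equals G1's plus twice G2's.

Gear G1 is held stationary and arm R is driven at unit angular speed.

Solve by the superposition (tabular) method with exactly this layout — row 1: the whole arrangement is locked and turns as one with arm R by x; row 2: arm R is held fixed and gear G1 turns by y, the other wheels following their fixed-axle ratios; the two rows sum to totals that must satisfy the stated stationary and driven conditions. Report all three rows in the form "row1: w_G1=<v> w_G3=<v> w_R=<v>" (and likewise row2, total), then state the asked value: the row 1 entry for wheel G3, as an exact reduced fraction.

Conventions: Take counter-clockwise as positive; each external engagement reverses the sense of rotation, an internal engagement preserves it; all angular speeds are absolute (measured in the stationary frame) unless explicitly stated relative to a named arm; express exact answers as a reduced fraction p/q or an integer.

row1: w_G1=1 w_G3=1 w_R=1
row2: w_G1=-1 w_G3=29/73 w_R=0
total: w_G1=0 w_G3=102/73 w_R=1
asked value: 1

recognized (axles ride arm R): planetary set, 29/22/73 teeth
row 1: whole set turns with the arm by x
row 2 — arm fixed, fixed-axis ratios: sun y, ring −(29/73)·y, arm 0
boundary: total ω_sun = x + y = 0 and total ω_arm = x = 1  ⇒  y = -1, x = 1
row 2 ring = −(29/73)·(-1) = 29/73
totals (row 1 + row 2): sun 1 + (-1) = 0, ring 1 + 29/73 = 102/73, arm 1 + 0 = 1
asked cell (row1, ring) = 1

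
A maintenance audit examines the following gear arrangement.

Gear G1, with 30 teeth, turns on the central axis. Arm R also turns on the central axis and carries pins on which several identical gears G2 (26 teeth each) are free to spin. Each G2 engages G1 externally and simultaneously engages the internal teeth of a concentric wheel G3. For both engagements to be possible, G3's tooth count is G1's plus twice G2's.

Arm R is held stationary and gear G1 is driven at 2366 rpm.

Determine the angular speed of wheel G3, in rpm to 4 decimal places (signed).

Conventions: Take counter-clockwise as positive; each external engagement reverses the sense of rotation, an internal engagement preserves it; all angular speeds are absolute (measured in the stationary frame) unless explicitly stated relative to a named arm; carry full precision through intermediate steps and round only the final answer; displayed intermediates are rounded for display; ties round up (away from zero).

recognized (axles ride arm R): planetary set, 30/26/82 teeth
normalise by the input: solve with ω_sun = 1, then scale by 2366 rpm
ring teeth: 30 + 2·26 = 82
30(ω_sun−ω_arm) = −82(ω_ring−ω_arm),  ω_arm = 0, ω_sun = 1
ω_ring = 0 − (30/82)(1−0) = -15/41
scale: ω_ring = -15/41 × 2366 rpm = -865.6098 rpm

-865.6098 rpm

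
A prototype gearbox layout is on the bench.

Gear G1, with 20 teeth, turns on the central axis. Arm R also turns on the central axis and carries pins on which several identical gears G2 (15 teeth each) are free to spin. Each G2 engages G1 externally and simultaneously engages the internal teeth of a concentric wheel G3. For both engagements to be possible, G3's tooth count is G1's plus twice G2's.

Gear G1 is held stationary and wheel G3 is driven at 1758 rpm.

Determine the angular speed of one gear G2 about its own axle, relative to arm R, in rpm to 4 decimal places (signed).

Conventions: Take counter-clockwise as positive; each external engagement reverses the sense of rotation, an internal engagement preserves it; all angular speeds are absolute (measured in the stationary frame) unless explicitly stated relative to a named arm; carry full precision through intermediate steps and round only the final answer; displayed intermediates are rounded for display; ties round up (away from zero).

recognized (axles ride arm R): planetary set, 20/15/50 teeth
normalise by the input: solve with ω_ring = 1, then scale by 1758 rpm
ring teeth: 20 + 2·15 = 50
20(ω_sun−ω_arm) = −50(ω_ring−ω_arm),  ω_sun = 0, ω_ring = 1
20(0−ω_arm) = −50(1−ω_arm)  ⇒  70·ω_arm = 50  ⇒  ω_arm = 5/7
sun–planet mesh: 20·(0−5/7) = −15·(ω_p−ω_arm)  ⇒  ω_p−ω_arm = 20/21
scale: ω_p−ω_arm = 20/21 × 1758 rpm = +1674.2857 rpm

+1674.2857 rpm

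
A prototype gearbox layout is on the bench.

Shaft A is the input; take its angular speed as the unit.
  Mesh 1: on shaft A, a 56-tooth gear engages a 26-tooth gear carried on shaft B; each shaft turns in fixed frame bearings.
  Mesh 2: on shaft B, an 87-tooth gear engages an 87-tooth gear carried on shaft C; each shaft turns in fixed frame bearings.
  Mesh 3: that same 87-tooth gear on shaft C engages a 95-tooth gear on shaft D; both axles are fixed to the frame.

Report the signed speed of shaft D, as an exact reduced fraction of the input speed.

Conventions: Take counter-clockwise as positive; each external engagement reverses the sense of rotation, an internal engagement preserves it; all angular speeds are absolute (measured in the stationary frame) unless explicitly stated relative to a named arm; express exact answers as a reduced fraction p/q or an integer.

-2436/1235

3-mesh fixed-axis compound train (all bearings frame-fixed)
mesh 1 [56T→26T]: |ω|/ω_in = 1×56/26 = 28/13, sense flips to −
mesh 2 [87T→87T]: |ω|/ω_in = (28/13)×87/87 = 28/13, sense flips to +
mesh 3 [87T→95T]: |ω|/ω_in = (28/13)×87/95 = 2436/1235, sense flips to −
signed output speed (× input speed) = -2436/1235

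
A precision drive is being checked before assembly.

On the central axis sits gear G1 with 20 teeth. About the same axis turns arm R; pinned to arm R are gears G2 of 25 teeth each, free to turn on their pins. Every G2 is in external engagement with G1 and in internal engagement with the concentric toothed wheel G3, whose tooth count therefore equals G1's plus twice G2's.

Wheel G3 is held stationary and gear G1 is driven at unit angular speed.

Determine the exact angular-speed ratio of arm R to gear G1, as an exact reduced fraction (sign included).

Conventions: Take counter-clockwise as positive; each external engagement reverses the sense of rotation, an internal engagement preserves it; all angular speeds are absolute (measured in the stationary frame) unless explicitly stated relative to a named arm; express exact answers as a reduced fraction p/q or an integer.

planetary set (20T centre, 25T on arm, 70T internal) — Willis relation
ring teeth: 20 + 2·25 = 70
20(ω_sun−ω_arm) = −70(ω_ring−ω_arm),  ω_ring = 0, ω_sun = 1
20(1−ω_arm) = −70(0−ω_arm)  ⇒  90·ω_arm = 20  ⇒  ω_arm = 2/9
ω_out/ω_in = 2/9

2/9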